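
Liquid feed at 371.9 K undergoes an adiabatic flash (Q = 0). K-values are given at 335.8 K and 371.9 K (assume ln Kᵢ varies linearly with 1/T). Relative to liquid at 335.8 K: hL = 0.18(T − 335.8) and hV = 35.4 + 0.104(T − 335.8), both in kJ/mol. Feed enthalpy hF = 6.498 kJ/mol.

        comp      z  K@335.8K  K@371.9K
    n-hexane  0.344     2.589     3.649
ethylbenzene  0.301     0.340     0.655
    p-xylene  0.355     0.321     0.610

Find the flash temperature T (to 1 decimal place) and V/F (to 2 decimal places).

T = 340.7 K, V/F = 0.16

Adiabatic flash: solve Rachford–Rice at each trial T, then check hF = ψ·hV(T) + (1−ψ)·hL(T).
  T = 335.8 K: K = (2.589, 0.340, 0.321), RR gives ψ = 0.100, H_out = 3.553 kJ/mol
  T = 371.9 K: K = (3.649, 0.655, 0.610), RR gives ψ = 0.683, H_out = 28.788 kJ/mol
  T = 353.9 K: K = (3.102, 0.480, 0.450), RR gives ψ = 0.330, H_out = 14.474 kJ/mol
  T = 344.9 K: K = (2.842, 0.406, 0.382), RR gives ψ = 0.211, H_out = 8.956 kJ/mol
  T = 340.4 K: K = (2.716, 0.372, 0.351), RR gives ψ = 0.156, H_out = 6.291 kJ/mol
  T = 342.6 K: K = (2.777, 0.389, 0.366), RR gives ψ = 0.183, H_out = 7.592 kJ/mol
  T = 341.5 K: K = (2.746, 0.381, 0.358), RR gives ψ = 0.169, H_out = 6.942 kJ/mol
Linear interpolation between T = 340.4 (H_out = 6.291) and T = 341.5 (H_out = 6.942) on hF = 6.498 gives T ≈ 340.7 K, at which ψ = 0.16.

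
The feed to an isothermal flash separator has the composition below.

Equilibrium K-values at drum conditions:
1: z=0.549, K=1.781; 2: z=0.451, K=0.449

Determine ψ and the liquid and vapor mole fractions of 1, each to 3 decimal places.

Rachford–Rice: g(ψ) = Σ zᵢ(Kᵢ−1)/(1+ψ(Kᵢ−1)) = 0.
Feasibility: ΣzᵢKᵢ = 1.180, Σzᵢ/Kᵢ = 1.313 — both > 1, two phases present.
Binary case is linear: z₁(K₁−1)(1+ψ(K₂−1)) + z₂(K₂−1)(1+ψ(K₁−1)) = 0
⇒ ψ = [z₁(K₁−1)+z₂(K₂−1)] / [−(K₁−1)(K₂−1)] = 0.1803/0.4303 = 0.419
Compositions from xᵢ = zᵢ/(1+ψ(Kᵢ−1)), yᵢ = Kᵢxᵢ:
  1: x = 0.414, y = 0.737
  2: x = 0.586, y = 0.263

ψ = 0.419, x_1 = 0.414, y_1 = 0.737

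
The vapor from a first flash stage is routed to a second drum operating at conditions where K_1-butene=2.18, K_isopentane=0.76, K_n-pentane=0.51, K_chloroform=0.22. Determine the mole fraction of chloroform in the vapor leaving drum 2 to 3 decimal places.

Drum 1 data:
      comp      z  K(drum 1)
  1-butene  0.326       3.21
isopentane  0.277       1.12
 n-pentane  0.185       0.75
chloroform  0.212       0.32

Drum 1:
Newton iteration, ψ₁⁰ = 0.5:
  ψ₁ = 0.500: g = 0.1023, g' = -0.603 → ψ₁ = 0.670
  ψ₁ = 0.670: g = 0.0010, g' = -0.609 → ψ₁ = 0.671
Converged at ψ₁ = 0.671.
Drum-1 compositions:
  1-butene: x = 0.131, y = 0.421
  isopentane: x = 0.256, y = 0.287
  n-pentane: x = 0.222, y = 0.167
  chloroform: x = 0.390, y = 0.125
Drum-2 feed = drum-1 vapor: z₂ = (0.4213, 0.2871, 0.1667, 0.1248).
Drum 2:
Let ψ₂ = V/F and solve Σ zᵢ(Kᵢ−1)/(1+ψ₂(Kᵢ−1)) = 0.
Feasibility: ΣzᵢKᵢ = 1.249, Σzᵢ/Kᵢ = 1.465 — both > 1, two phases present.
Newton–Raphson from ψ₂ = 0.48:
  ψ₂ = 0.480: g = -0.0229, g' = -0.523 → ψ₂ = 0.436
Converged at ψ₂ = 0.436.
  1-butene: x = 0.278, y = 0.607
  isopentane: x = 0.321, y = 0.244
  n-pentane: x = 0.212, y = 0.108
  chloroform: x = 0.189, y = 0.042

y_chloroform (drum 2) = 0.042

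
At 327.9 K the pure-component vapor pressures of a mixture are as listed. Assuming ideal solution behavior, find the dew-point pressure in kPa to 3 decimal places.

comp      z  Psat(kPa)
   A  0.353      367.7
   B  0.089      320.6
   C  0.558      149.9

At the dew point ψ → 1, so Σzᵢ/Kᵢ = 1 with Kᵢ = Pᵢˢᵃᵗ/P ⇒ 1/P = Σzᵢ/Pᵢˢᵃᵗ.
1/P = 0.353/367.7 + 0.089/320.6 + 0.558/149.9 = 0.004960 ⇒ P = 201.609 kPa

Pdew = 201.609 kPa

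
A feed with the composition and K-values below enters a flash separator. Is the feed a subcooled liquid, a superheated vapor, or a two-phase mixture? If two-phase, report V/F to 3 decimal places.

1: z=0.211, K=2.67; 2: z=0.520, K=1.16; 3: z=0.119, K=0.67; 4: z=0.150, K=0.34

ΣzᵢKᵢ = 1.297; Σzᵢ/Kᵢ = 1.146.
Both exceed 1, so a two-phase solution exists.
Material balance + equilibrium reduce to Σ zᵢ(Kᵢ−1)/(1+ψ(Kᵢ−1)) = 0.
Newton iteration, ψ⁰ = 0.5:
  ψ = 0.500: g = 0.0743, g' = -0.350 → ψ = 0.712
  ψ = 0.712: g = -0.0024, g' = -0.388 → ψ = 0.706
Converged at ψ = 0.706.

two-phase, V/F = 0.706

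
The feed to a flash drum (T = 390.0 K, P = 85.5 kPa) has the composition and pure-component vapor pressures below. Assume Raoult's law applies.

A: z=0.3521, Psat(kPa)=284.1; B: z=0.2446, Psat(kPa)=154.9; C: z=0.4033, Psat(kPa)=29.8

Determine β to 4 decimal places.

Raoult's law: Kᵢ = Pᵢˢᵃᵗ/P = Pᵢˢᵃᵗ/85.5.
  K_A = 284.1/85.5 = 3.322807, K_B = 154.9/85.5 = 1.811696, K_C = 29.8/85.5 = 0.348538
Material balance + equilibrium reduce to Σ zᵢ(Kᵢ−1)/(1+β(Kᵢ−1)) = 0.
Check two-phase: ΣzᵢKᵢ = 1.7537 > 1 and Σzᵢ/Kᵢ = 1.3981 > 1, so g(0) = 0.7537 > 0 and g(1) = -0.3981 < 0.
Newton–Raphson from β = 0.5:
  β = 0.5000: g = 0.12996, g' = -0.8647 → β = 0.6503
  β = 0.6503: g = -0.00013, g' = -0.8857 → β = 0.6501
Converged at β = 0.6501.

β = 0.6501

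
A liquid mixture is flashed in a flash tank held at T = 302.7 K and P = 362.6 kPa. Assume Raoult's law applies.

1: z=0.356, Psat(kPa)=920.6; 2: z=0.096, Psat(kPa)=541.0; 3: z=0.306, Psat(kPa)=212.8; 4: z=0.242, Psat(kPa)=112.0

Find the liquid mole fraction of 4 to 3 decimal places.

Raoult's law: Kᵢ = Pᵢˢᵃᵗ/P = Pᵢˢᵃᵗ/362.6.
  K_1 = 920.6/362.6 = 2.53889, K_2 = 541.0/362.6 = 1.49200, K_3 = 212.8/362.6 = 0.58687, K_4 = 112.0/362.6 = 0.30888
Material balance + equilibrium reduce to Σ zᵢ(Kᵢ−1)/(1+ψ(Kᵢ−1)) = 0.
g(0) = ΣzᵢKᵢ − 1 = 0.301 and g(1) = 1 − Σzᵢ/Kᵢ = -0.509, so a root lies in (0, 1).
Newton iteration, ψ⁰ = 0.5:
  ψ = 0.500: g = -0.0674, g' = -0.637 → ψ = 0.394
Converged at ψ = 0.394.
Compositions from xᵢ = zᵢ/(1+ψ(Kᵢ−1)), yᵢ = Kᵢxᵢ:
  1: x = 0.222, y = 0.563
  2: x = 0.080, y = 0.120
  3: x = 0.365, y = 0.214
  4: x = 0.332, y = 0.103

x_4 = 0.332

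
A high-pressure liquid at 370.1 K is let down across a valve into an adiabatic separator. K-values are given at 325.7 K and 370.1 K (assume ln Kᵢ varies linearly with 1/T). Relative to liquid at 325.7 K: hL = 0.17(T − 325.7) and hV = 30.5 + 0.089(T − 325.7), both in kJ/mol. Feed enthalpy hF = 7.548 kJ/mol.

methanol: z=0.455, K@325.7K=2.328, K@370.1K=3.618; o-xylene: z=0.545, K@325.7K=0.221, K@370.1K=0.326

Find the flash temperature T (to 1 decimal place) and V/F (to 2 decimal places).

T = 330.9 K, V/F = 0.22

Adiabatic flash: solve Rachford–Rice at each trial T, then check hF = ψ·hV(T) + (1−ψ)·hL(T).
  T = 325.7 K: K = (2.328, 0.221), RR gives ψ = 0.174, H_out = 5.298 kJ/mol
  T = 370.1 K: K = (3.618, 0.326), RR gives ψ = 0.467, H_out = 20.109 kJ/mol
  T = 347.9 K: K = (2.943, 0.272), RR gives ψ = 0.344, H_out = 13.657 kJ/mol
  T = 336.8 K: K = (2.628, 0.246), RR gives ψ = 0.269, H_out = 9.837 kJ/mol
  T = 331.2 K: K = (2.475, 0.233), RR gives ψ = 0.224, H_out = 7.660 kJ/mol
  T = 328.4 K: K = (2.399, 0.227), RR gives ψ = 0.199, H_out = 6.489 kJ/mol
  T = 329.8 K: K = (2.437, 0.230), RR gives ψ = 0.212, H_out = 7.083 kJ/mol
Linear interpolation between T = 329.8 (H_out = 7.083) and T = 331.2 (H_out = 7.660) on hF = 7.548 gives T ≈ 330.9 K, at which ψ = 0.22.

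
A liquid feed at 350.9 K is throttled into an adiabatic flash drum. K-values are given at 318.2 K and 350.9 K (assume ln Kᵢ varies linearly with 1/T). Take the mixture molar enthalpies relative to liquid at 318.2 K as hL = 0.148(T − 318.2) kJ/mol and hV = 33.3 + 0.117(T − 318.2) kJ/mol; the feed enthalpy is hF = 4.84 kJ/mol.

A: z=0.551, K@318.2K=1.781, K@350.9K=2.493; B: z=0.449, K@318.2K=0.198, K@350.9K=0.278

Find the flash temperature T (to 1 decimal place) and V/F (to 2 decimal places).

T = 319.8 K, V/F = 0.14

Adiabatic flash: solve Rachford–Rice at each trial T, then check hF = ψ·hV(T) + (1−ψ)·hL(T).
  T = 318.2 K: K = (1.781, 0.198), RR gives ψ = 0.112, H_out = 3.734 kJ/mol
  T = 350.9 K: K = (2.493, 0.278), RR gives ψ = 0.462, H_out = 19.769 kJ/mol
  T = 334.5 K: K = (2.123, 0.236), RR gives ψ = 0.322, H_out = 12.971 kJ/mol
  T = 326.4 K: K = (1.950, 0.217), RR gives ψ = 0.231, H_out = 8.849 kJ/mol
  T = 322.3 K: K = (1.865, 0.207), RR gives ψ = 0.176, H_out = 6.442 kJ/mol
  T = 320.2 K: K = (1.822, 0.203), RR gives ψ = 0.144, H_out = 5.098 kJ/mol
Linear interpolation between T = 318.2 (H_out = 3.734) and T = 320.2 (H_out = 5.098) on hF = 4.84 gives T ≈ 319.8 K, at which ψ = 0.14.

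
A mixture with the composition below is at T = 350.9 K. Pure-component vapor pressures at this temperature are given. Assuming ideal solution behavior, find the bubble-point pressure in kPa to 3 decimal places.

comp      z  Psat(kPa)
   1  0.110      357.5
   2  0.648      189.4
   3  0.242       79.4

At the bubble point ψ → 0, so ΣzᵢKᵢ = 1 with Kᵢ = Pᵢˢᵃᵗ/P ⇒ P = ΣzᵢPᵢˢᵃᵗ.
P = 0.110·357.5 + 0.648·189.4 + 0.242·79.4 = 181.271 kPa

Pbub = 181.271 kPa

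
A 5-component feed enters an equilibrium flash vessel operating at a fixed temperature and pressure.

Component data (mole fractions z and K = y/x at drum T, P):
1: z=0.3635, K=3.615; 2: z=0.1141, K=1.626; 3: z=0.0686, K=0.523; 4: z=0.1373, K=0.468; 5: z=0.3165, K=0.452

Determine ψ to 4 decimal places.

ψ = 0.6144

Material balance + equilibrium reduce to Σ zᵢ(Kᵢ−1)/(1+ψ(Kᵢ−1)) = 0.
g(0) = ΣzᵢKᵢ − 1 = 0.7428 and g(1) = 1 − Σzᵢ/Kᵢ = -0.2955, so a root lies in (0, 1).
Newton–Raphson from ψ = 0.64:
  ψ = 0.6400: g = -0.01846, g' = -0.7177 → ψ = 0.6143
  ψ = 0.6143: g = 0.00005, g' = -0.7222 → ψ = 0.6144
Converged at ψ = 0.6144.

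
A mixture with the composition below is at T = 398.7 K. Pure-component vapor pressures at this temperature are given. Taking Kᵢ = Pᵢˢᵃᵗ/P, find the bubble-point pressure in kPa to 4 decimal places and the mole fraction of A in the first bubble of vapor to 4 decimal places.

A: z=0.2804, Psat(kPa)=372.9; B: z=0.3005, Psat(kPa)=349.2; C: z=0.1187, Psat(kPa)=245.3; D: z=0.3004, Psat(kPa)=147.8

At the bubble point ψ → 0, so ΣzᵢKᵢ = 1 with Kᵢ = Pᵢˢᵃᵗ/P ⇒ P = ΣzᵢPᵢˢᵃᵗ.
P = 0.2804·372.9 + 0.3005·349.2 + 0.1187·245.3 + 0.3004·147.8 = 283.0120 kPa
yᵢ = zᵢPᵢˢᵃᵗ/P ⇒ y_A = 0.2804·372.9/283.0120 = 0.3695

Pbub = 283.0120 kPa, y_A = 0.3695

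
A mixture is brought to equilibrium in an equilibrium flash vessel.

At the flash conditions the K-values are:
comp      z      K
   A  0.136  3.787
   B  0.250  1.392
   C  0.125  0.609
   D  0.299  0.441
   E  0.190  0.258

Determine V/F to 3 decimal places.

V/F = 0.112

Iterate (Newton) starting at V/F = 0.35:
  V/F = 0.350: g = -0.1768, g' = -0.661 → V/F = 0.083
  V/F = 0.083: g = 0.0271, g' = -0.976 → V/F = 0.110
  V/F = 0.110: g = 0.0010, g' = -0.904 → V/F = 0.112
Converged at V/F = 0.112.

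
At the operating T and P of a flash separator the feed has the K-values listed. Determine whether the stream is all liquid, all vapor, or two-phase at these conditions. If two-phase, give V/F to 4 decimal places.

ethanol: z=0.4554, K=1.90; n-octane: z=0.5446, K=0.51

ΣzᵢKᵢ = 1.1430; Σzᵢ/Kᵢ = 1.3075.
Both exceed 1, so a two-phase solution exists.
Let ψ = V/F and solve Σ zᵢ(Kᵢ−1)/(1+ψ(Kᵢ−1)) = 0.
Binary case is linear: z₁(K₁−1)(1+ψ(K₂−1)) + z₂(K₂−1)(1+ψ(K₁−1)) = 0
⇒ ψ = [z₁(K₁−1)+z₂(K₂−1)] / [−(K₁−1)(K₂−1)] = 0.14301/0.44100 = 0.3243

two-phase, V/F = 0.3243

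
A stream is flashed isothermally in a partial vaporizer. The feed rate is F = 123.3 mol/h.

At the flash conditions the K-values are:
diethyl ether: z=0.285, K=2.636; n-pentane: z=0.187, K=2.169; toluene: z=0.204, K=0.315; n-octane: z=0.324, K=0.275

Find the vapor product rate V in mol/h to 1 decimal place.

Material balance + equilibrium reduce to Σ zᵢ(Kᵢ−1)/(1+ψ(Kᵢ−1)) = 0.
Check two-phase: ΣzᵢKᵢ = 1.310 > 1 and Σzᵢ/Kᵢ = 2.020 > 1, so g(0) = 0.310 > 0 and g(1) = -1.020 < 0.
Iterate (Newton) starting at ψ = 0.5:
  ψ = 0.500: g = -0.1866, g' = -0.973 → ψ = 0.308
  ψ = 0.308: g = -0.0090, g' = -0.911 → ψ = 0.298
Converged at ψ = 0.298.
Then V = ψ·F = 0.2984·123.3 = 36.8 mol/h and L = F − V = 86.5 mol/h.

V = 36.8 mol/h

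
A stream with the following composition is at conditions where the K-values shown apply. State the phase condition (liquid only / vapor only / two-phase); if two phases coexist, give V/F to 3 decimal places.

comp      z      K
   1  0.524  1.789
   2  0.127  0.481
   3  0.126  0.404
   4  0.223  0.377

ΣzᵢKᵢ = 1.133; Σzᵢ/Kᵢ = 1.460.
Both exceed 1, so a two-phase solution exists.
Rachford–Rice: g(ψ) = Σ zᵢ(Kᵢ−1)/(1+ψ(Kᵢ−1)) = 0.
Newton–Raphson from ψ = 0.31:
  ψ = 0.310: g = -0.0107, g' = -0.459 → ψ = 0.287
Converged at ψ = 0.287.

two-phase, V/F = 0.287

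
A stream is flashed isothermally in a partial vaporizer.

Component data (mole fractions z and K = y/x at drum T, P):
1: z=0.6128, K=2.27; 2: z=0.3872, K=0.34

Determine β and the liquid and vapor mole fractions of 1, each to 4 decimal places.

β = 0.6236, x_1 = 0.3420, y_1 = 0.7763

Material balance + equilibrium reduce to Σ zᵢ(Kᵢ−1)/(1+β(Kᵢ−1)) = 0.
Feasibility: ΣzᵢKᵢ = 1.5227, Σzᵢ/Kᵢ = 1.4088 — both > 1, two phases present.
Binary case is linear: z₁(K₁−1)(1+β(K₂−1)) + z₂(K₂−1)(1+β(K₁−1)) = 0
⇒ β = [z₁(K₁−1)+z₂(K₂−1)] / [−(K₁−1)(K₂−1)] = 0.52270/0.83820 = 0.6236
Compositions from xᵢ = zᵢ/(1+β(Kᵢ−1)), yᵢ = Kᵢxᵢ:
  1: x = 0.3420, y = 0.7763
  2: x = 0.6580, y = 0.2237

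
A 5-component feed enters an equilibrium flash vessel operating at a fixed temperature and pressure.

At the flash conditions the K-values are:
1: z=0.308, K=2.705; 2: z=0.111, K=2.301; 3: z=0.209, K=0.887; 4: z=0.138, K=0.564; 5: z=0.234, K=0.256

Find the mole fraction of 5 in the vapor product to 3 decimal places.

y_5 = 0.094

Material balance + equilibrium reduce to Σ zᵢ(Kᵢ−1)/(1+ψ(Kᵢ−1)) = 0.
Feasibility: ΣzᵢKᵢ = 1.412, Σzᵢ/Kᵢ = 1.556 — both > 1, two phases present.
Newton–Raphson from ψ = 0.5:
  ψ = 0.500: g = -0.0082, g' = -0.704 → ψ = 0.488
Converged at ψ = 0.488.
Compositions from xᵢ = zᵢ/(1+ψ(Kᵢ−1)), yᵢ = Kᵢxᵢ:
  1: x = 0.168, y = 0.455
  2: x = 0.068, y = 0.156
  3: x = 0.221, y = 0.196
  4: x = 0.175, y = 0.099
  5: x = 0.368, y = 0.094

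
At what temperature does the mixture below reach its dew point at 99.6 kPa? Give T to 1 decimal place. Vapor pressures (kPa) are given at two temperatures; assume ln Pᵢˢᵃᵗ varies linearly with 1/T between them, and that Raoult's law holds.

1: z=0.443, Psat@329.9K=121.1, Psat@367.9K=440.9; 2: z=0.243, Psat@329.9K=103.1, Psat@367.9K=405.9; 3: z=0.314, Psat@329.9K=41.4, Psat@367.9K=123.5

T = 338.8 K

Dew-point temperature: Σzᵢ·P/Pᵢˢᵃᵗ(T) = 1. Interpolate ln Pᵢˢᵃᵗ = aᵢ + bᵢ/T.
  T = 329.9 K: ΣzᵢP/Pᵢˢᵃᵗ = 1.3545
  T = 367.9 K: ΣzᵢP/Pᵢˢᵃᵗ = 0.4129
  T = 348.9 K: ΣzᵢP/Pᵢˢᵃᵗ = 0.7229
  T = 339.4 K: ΣzᵢP/Pᵢˢᵃᵗ = 0.9804
  T = 334.6 K: ΣzᵢP/Pᵢˢᵃᵗ = 1.1516
  T = 337.0 K: ΣzᵢP/Pᵢˢᵃᵗ = 1.0619
Interpolating between 337.0 K and 339.4 K gives T ≈ 338.8 K.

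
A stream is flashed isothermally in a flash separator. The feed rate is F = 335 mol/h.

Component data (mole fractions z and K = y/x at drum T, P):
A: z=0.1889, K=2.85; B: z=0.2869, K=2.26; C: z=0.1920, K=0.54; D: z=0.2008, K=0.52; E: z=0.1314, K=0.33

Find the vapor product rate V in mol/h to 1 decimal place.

V = 183.3 mol/h

Rachford–Rice: g(V/F) = Σ zᵢ(Kᵢ−1)/(1+V/F(Kᵢ−1)) = 0.
g(0) = ΣzᵢKᵢ − 1 = 0.4382 and g(1) = 1 − Σzᵢ/Kᵢ = -0.3331, so a root lies in (0, 1).
Newton iteration, V/F⁰ = 0.5:
  V/F = 0.5000: g = 0.02941, g' = -0.6279 → V/F = 0.5468
  V/F = 0.5468: g = 0.00012, g' = -0.6239 → V/F = 0.5470
Converged at V/F = 0.5470.
Then V = V/F·F = 0.5470·335 = 183.3 mol/h and L = F − V = 151.7 mol/h.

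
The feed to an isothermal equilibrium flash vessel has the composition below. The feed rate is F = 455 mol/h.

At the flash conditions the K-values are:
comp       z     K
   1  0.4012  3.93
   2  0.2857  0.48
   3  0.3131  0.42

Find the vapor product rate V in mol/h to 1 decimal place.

V = 237.7 mol/h

Let β = V/F and solve Σ zᵢ(Kᵢ−1)/(1+β(Kᵢ−1)) = 0.
g(0) = ΣzᵢKᵢ − 1 = 0.8454 and g(1) = 1 − Σzᵢ/Kᵢ = -0.4428, so a root lies in (0, 1).
Newton iteration, β⁰ = 0.5:
  β = 0.5000: g = 0.02035, g' = -0.9169 → β = 0.5222
  β = 0.5222: g = 0.00019, g' = -0.9004 → β = 0.5224
Converged at β = 0.5224.
Then V = β·F = 0.5224·455 = 237.7 mol/h and L = F − V = 217.3 mol/h.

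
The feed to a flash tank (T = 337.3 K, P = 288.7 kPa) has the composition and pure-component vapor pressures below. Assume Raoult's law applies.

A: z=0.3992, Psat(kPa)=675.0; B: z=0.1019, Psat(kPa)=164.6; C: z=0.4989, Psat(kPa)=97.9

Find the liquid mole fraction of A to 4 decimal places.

Raoult's law: Kᵢ = Pᵢˢᵃᵗ/P = Pᵢˢᵃᵗ/288.7.
  K_A = 675.0/288.7 = 2.338067, K_B = 164.6/288.7 = 0.570142, K_C = 97.9/288.7 = 0.339106
Newton iteration, V/F⁰ = 0.6:
  V/F = 0.6000: g = -0.30912, g' = -0.8525 → V/F = 0.2374
  V/F = 0.2374: g = -0.03446, g' = -0.7416 → V/F = 0.1909
  V/F = 0.1909: g = 0.00042, g' = -0.7612 → V/F = 0.1915
Converged at V/F = 0.1915.
Compositions from xᵢ = zᵢ/(1+V/F(Kᵢ−1)), yᵢ = Kᵢxᵢ:
  A: x = 0.3178, y = 0.7430
  B: x = 0.1110, y = 0.0633
  C: x = 0.5712, y = 0.1937

x_A = 0.3178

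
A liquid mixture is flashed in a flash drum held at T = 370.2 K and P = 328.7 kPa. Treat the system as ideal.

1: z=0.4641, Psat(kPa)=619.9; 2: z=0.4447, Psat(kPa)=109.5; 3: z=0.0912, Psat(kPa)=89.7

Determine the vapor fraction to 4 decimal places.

ψ = 0.0804

Raoult's law: Kᵢ = Pᵢˢᵃᵗ/P = Pᵢˢᵃᵗ/328.7.
  K_1 = 619.9/328.7 = 1.885914, K_2 = 109.5/328.7 = 0.333131, K_3 = 89.7/328.7 = 0.272893
Material balance + equilibrium reduce to Σ zᵢ(Kᵢ−1)/(1+ψ(Kᵢ−1)) = 0.
Feasibility: ΣzᵢKᵢ = 1.0483, Σzᵢ/Kᵢ = 1.9152 — both > 1, two phases present.
Newton–Raphson from ψ = 0.55:
  ψ = 0.5500: g = -0.30238, g' = -0.7918 → ψ = 0.1681
  ψ = 0.1681: g = -0.05168, g' = -0.5894 → ψ = 0.0804
Converged at ψ = 0.0804.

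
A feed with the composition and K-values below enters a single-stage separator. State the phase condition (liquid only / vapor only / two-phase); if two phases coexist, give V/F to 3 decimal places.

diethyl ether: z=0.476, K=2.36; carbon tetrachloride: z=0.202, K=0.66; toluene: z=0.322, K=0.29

two-phase, V/F = 0.429

ΣzᵢKᵢ = 1.350; Σzᵢ/Kᵢ = 1.618.
Both exceed 1, so a two-phase solution exists.
Material balance + equilibrium reduce to Σ zᵢ(Kᵢ−1)/(1+ψ(Kᵢ−1)) = 0.
Iterate (Newton) starting at ψ = 0.5:
  ψ = 0.500: g = -0.0519, g' = -0.736 → ψ = 0.430
  ψ = 0.430: g = -0.0007, g' = -0.719 → ψ = 0.429
Converged at ψ = 0.429.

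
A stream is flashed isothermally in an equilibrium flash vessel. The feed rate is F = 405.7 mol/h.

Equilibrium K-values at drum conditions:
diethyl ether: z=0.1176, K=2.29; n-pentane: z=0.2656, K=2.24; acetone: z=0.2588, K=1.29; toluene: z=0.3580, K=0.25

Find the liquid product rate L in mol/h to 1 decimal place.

L = 241.2 mol/h

Material balance + equilibrium reduce to Σ zᵢ(Kᵢ−1)/(1+V/F(Kᵢ−1)) = 0.
g(0) = ΣzᵢKᵢ − 1 = 0.2876 and g(1) = 1 − Σzᵢ/Kᵢ = -0.8025, so a root lies in (0, 1).
Newton–Raphson from V/F = 0.64:
  V/F = 0.6400: g = -0.18632, g' = -0.9459 → V/F = 0.4430
  V/F = 0.4430: g = -0.02649, g' = -0.7181 → V/F = 0.4061
  V/F = 0.4061: g = -0.00037, g' = -0.6987 → V/F = 0.4056
Converged at V/F = 0.4056.
Then V = V/F·F = 0.4056·405.7 = 164.5 mol/h and L = F − V = 241.2 mol/h.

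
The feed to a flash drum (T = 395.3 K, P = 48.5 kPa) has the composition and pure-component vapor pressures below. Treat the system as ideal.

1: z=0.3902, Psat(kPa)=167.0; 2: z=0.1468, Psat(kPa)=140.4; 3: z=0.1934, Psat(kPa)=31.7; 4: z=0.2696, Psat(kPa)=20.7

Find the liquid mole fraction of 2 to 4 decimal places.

x_2 = 0.0551

Raoult's law: Kᵢ = Pᵢˢᵃᵗ/P = Pᵢˢᵃᵗ/48.5.
  K_1 = 167.0/48.5 = 3.443299, K_2 = 140.4/48.5 = 2.894845, K_3 = 31.7/48.5 = 0.653608, K_4 = 20.7/48.5 = 0.426804
Rachford–Rice: g(ψ) = Σ zᵢ(Kᵢ−1)/(1+ψ(Kᵢ−1)) = 0.
g(0) = ΣzᵢKᵢ − 1 = 1.0100 and g(1) = 1 − Σzᵢ/Kᵢ = -0.0916, so a root lies in (0, 1).
Newton–Raphson from ψ = 0.55:
  ψ = 0.5500: g = 0.23453, g' = -0.7747 → ψ = 0.8527
  ψ = 0.8527: g = 0.01817, g' = -0.7077 → ψ = 0.8784
  ψ = 0.8784: g = -0.00011, g' = -0.7168 → ψ = 0.8782
Converged at ψ = 0.8782.
Compositions from xᵢ = zᵢ/(1+ψ(Kᵢ−1)), yᵢ = Kᵢxᵢ:
  1: x = 0.1240, y = 0.4271
  2: x = 0.0551, y = 0.1595
  3: x = 0.2780, y = 0.1817
  4: x = 0.5429, y = 0.2317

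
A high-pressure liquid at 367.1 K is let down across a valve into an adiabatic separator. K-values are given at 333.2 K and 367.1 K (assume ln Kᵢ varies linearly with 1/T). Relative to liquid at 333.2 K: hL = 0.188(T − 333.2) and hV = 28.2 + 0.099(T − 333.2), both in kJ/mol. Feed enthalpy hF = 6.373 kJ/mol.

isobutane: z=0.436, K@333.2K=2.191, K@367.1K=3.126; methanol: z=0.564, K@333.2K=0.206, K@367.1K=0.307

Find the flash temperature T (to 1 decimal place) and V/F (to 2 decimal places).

Adiabatic flash: solve Rachford–Rice at each trial T, then check hF = ψ·hV(T) + (1−ψ)·hL(T).
  T = 333.2 K: K = (2.191, 0.206), RR gives ψ = 0.076, H_out = 2.131 kJ/mol
  T = 367.1 K: K = (3.126, 0.307), RR gives ψ = 0.364, H_out = 15.536 kJ/mol
  T = 350.1 K: K = (2.638, 0.254), RR gives ψ = 0.240, H_out = 9.585 kJ/mol
  T = 341.6 K: K = (2.408, 0.229), RR gives ψ = 0.165, H_out = 6.112 kJ/mol
  T = 345.9 K: K = (2.524, 0.241), RR gives ψ = 0.205, H_out = 7.925 kJ/mol
  T = 343.8 K: K = (2.467, 0.235), RR gives ψ = 0.186, H_out = 7.056 kJ/mol
Linear interpolation between T = 341.6 (H_out = 6.112) and T = 343.8 (H_out = 7.056) on hF = 6.373 gives T ≈ 342.2 K, at which ψ = 0.17.

T = 342.2 K, V/F = 0.17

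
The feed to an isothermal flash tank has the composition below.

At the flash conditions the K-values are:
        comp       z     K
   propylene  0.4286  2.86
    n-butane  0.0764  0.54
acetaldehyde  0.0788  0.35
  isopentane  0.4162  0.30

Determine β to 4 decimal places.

β = 0.3386

Newton iteration, β⁰ = 0.36:
  β = 0.3600: g = -0.02100, g' = -0.9764 → β = 0.3385
  β = 0.3385: g = 0.00010, g' = -0.9860 → β = 0.3386
Converged at β = 0.3386.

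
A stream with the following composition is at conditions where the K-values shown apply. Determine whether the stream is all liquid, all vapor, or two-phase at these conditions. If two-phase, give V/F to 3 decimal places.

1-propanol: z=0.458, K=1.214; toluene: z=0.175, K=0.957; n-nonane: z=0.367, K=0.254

ΣzᵢKᵢ = 0.817; Σzᵢ/Kᵢ = 2.005.
Since ΣzᵢKᵢ < 1 the mixture is below its bubble point — single liquid phase.

all liquid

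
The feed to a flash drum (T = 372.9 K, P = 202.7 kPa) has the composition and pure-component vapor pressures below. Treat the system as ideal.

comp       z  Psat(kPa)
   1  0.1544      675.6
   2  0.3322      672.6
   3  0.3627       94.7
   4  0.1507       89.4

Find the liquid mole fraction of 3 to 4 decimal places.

Raoult's law: Kᵢ = Pᵢˢᵃᵗ/P = Pᵢˢᵃᵗ/202.7.
  K_1 = 675.6/202.7 = 3.333004, K_2 = 672.6/202.7 = 3.318204, K_3 = 94.7/202.7 = 0.467193, K_4 = 89.4/202.7 = 0.441046
Iterate (Newton) starting at ψ = 0.5:
  ψ = 0.5000: g = 0.14261, g' = -0.8440 → ψ = 0.6690
  ψ = 0.6690: g = 0.00776, g' = -0.7713 → ψ = 0.6790
Converged at ψ = 0.6790.
Compositions from xᵢ = zᵢ/(1+ψ(Kᵢ−1)), yᵢ = Kᵢxᵢ:
  1: x = 0.0597, y = 0.1991
  2: x = 0.1291, y = 0.4282
  3: x = 0.5683, y = 0.2655
  4: x = 0.2429, y = 0.1071

x_3 = 0.5683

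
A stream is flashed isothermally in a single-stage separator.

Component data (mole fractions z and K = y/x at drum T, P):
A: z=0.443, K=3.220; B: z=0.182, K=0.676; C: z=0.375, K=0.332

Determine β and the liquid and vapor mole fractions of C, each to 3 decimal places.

β = 0.522, x_C = 0.576, y_C = 0.191

Let β = V/F and solve Σ zᵢ(Kᵢ−1)/(1+β(Kᵢ−1)) = 0.
Feasibility: ΣzᵢKᵢ = 1.674, Σzᵢ/Kᵢ = 1.536 — both > 1, two phases present.
Iterate (Newton) starting at β = 0.5:
  β = 0.500: g = 0.0196, g' = -0.895 → β = 0.522
Converged at β = 0.522.
Compositions from xᵢ = zᵢ/(1+β(Kᵢ−1)), yᵢ = Kᵢxᵢ:
  A: x = 0.205, y = 0.661
  B: x = 0.219, y = 0.148
  C: x = 0.576, y = 0.191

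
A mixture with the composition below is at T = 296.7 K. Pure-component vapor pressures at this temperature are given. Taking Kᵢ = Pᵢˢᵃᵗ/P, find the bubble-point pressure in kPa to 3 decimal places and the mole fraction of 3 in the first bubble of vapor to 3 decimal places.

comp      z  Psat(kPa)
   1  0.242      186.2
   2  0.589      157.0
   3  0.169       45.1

At the bubble point ψ → 0, so ΣzᵢKᵢ = 1 with Kᵢ = Pᵢˢᵃᵗ/P ⇒ P = ΣzᵢPᵢˢᵃᵗ.
P = 0.242·186.2 + 0.589·157.0 + 0.169·45.1 = 145.155 kPa
yᵢ = zᵢPᵢˢᵃᵗ/P ⇒ y_3 = 0.169·45.1/145.155 = 0.053

Pbub = 145.155 kPa, y_3 = 0.053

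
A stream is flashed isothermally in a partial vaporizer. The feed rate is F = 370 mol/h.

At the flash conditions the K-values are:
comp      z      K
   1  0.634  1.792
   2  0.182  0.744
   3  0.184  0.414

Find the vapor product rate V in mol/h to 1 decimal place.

V = 336.7 mol/h

Material balance + equilibrium reduce to Σ zᵢ(Kᵢ−1)/(1+β(Kᵢ−1)) = 0.
Feasibility: ΣzᵢKᵢ = 1.348, Σzᵢ/Kᵢ = 1.043 — both > 1, two phases present.
Iterate (Newton) starting at β = 0.5:
  β = 0.500: g = 0.1538, g' = -0.346 → β = 0.944
  β = 0.944: g = -0.0155, g' = -0.468 → β = 0.911
  β = 0.911: g = -0.0004, g' = -0.445 → β = 0.910
Converged at β = 0.910.
Then V = β·F = 0.9101·370 = 336.7 mol/h and L = F − V = 33.3 mol/h.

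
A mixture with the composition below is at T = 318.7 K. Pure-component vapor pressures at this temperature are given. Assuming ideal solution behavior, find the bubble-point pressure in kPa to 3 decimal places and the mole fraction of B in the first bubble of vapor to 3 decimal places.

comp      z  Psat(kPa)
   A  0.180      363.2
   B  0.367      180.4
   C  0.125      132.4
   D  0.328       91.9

Pbub = 178.276 kPa, y_B = 0.371

At the bubble point ψ → 0, so ΣzᵢKᵢ = 1 with Kᵢ = Pᵢˢᵃᵗ/P ⇒ P = ΣzᵢPᵢˢᵃᵗ.
P = 0.180·363.2 + 0.367·180.4 + 0.125·132.4 + 0.328·91.9 = 178.276 kPa
yᵢ = zᵢPᵢˢᵃᵗ/P ⇒ y_B = 0.367·180.4/178.276 = 0.371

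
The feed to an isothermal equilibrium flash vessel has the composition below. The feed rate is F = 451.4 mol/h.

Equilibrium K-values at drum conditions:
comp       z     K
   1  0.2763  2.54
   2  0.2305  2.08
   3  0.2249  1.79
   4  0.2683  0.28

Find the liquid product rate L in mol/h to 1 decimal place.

Material balance + equilibrium reduce to Σ zᵢ(Kᵢ−1)/(1+β(Kᵢ−1)) = 0.
Feasibility: ΣzᵢKᵢ = 1.6589, Σzᵢ/Kᵢ = 1.3035 — both > 1, two phases present.
Newton–Raphson from β = 0.5:
  β = 0.5000: g = 0.22757, g' = -0.7342 → β = 0.8100
  β = 0.8100: g = -0.03297, g' = -1.0589 → β = 0.7788
  β = 0.7788: g = -0.00112, g' = -0.9895 → β = 0.7777
Converged at β = 0.7777.
Then V = β·F = 0.7777·451.4 = 351.0 mol/h and L = F − V = 100.4 mol/h.

L = 100.4 mol/h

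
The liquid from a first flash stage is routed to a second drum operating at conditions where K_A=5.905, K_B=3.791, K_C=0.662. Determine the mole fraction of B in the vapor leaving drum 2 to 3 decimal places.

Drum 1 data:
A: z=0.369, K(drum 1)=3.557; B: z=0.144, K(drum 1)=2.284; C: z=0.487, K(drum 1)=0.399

y_B (drum 2) = 0.133

Drum 1:
Newton–Raphson from ψ₁ = 0.5:
  ψ₁ = 0.500: g = 0.1083, g' = -0.912 → ψ₁ = 0.619
  ψ₁ = 0.619: g = 0.0025, g' = -0.881 → ψ₁ = 0.622
Converged at ψ₁ = 0.622.
Drum-1 compositions:
  A: x = 0.143, y = 0.507
  B: x = 0.080, y = 0.183
  C: x = 0.777, y = 0.310
Drum-2 feed = drum-1 liquid: z₂ = (0.1425, 0.0801, 0.7774).
Drum 2:
Material balance + equilibrium reduce to Σ zᵢ(Kᵢ−1)/(1+ψ₂(Kᵢ−1)) = 0.
Check two-phase: ΣzᵢKᵢ = 1.660 > 1 and Σzᵢ/Kᵢ = 1.220 > 1, so g(0) = 0.660 > 0 and g(1) = -0.220 < 0.
Newton iteration, ψ₂⁰ = 0.45:
  ψ₂ = 0.450: g = 0.0071, g' = -0.579 → ψ₂ = 0.462
Converged at ψ₂ = 0.462.
  A: x = 0.044, y = 0.257
  B: x = 0.035, y = 0.133
  C: x = 0.921, y = 0.610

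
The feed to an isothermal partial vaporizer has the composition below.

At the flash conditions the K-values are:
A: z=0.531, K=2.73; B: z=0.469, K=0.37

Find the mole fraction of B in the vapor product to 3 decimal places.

Rachford–Rice: g(β) = Σ zᵢ(Kᵢ−1)/(1+β(Kᵢ−1)) = 0.
Feasibility: ΣzᵢKᵢ = 1.623, Σzᵢ/Kᵢ = 1.462 — both > 1, two phases present.
Binary case is linear: z₁(K₁−1)(1+β(K₂−1)) + z₂(K₂−1)(1+β(K₁−1)) = 0
⇒ β = [z₁(K₁−1)+z₂(K₂−1)] / [−(K₁−1)(K₂−1)] = 0.6232/1.0899 = 0.572
Compositions from xᵢ = zᵢ/(1+β(Kᵢ−1)), yᵢ = Kᵢxᵢ:
  A: x = 0.267, y = 0.729
  B: x = 0.733, y = 0.271

y_B = 0.271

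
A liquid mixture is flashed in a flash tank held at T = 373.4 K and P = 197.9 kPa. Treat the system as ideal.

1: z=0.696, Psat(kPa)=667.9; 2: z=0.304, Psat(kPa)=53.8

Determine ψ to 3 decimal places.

ψ = 0.828

Raoult's law: Kᵢ = Pᵢˢᵃᵗ/P = Pᵢˢᵃᵗ/197.9.
  K_1 = 667.9/197.9 = 3.37494, K_2 = 53.8/197.9 = 0.27185
Let ψ = V/F and solve Σ zᵢ(Kᵢ−1)/(1+ψ(Kᵢ−1)) = 0.
Feasibility: ΣzᵢKᵢ = 2.432, Σzᵢ/Kᵢ = 1.324 — both > 1, two phases present.
Iterate (Newton) starting at ψ = 0.5:
  ψ = 0.500: g = 0.4076, g' = -1.219 → ψ = 0.834
  ψ = 0.834: g = -0.0096, g' = -1.488 → ψ = 0.828
Converged at ψ = 0.828.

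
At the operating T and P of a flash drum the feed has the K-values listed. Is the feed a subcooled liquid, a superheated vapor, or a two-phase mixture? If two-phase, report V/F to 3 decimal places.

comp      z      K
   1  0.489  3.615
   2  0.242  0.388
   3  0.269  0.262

ΣzᵢKᵢ = 1.932; Σzᵢ/Kᵢ = 1.786.
Both exceed 1, so a two-phase solution exists.
Material balance + equilibrium reduce to Σ zᵢ(Kᵢ−1)/(1+ψ(Kᵢ−1)) = 0.
Newton–Raphson from ψ = 0.5:
  ψ = 0.500: g = 0.0261, g' = -1.184 → ψ = 0.522
Converged at ψ = 0.522.

two-phase, V/F = 0.522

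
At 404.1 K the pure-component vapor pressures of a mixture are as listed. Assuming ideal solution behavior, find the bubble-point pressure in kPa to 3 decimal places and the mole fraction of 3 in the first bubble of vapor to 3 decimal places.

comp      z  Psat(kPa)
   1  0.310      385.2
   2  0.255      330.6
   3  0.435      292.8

Pbub = 331.083 kPa, y_3 = 0.385

At the bubble point ψ → 0, so ΣzᵢKᵢ = 1 with Kᵢ = Pᵢˢᵃᵗ/P ⇒ P = ΣzᵢPᵢˢᵃᵗ.
P = 0.310·385.2 + 0.255·330.6 + 0.435·292.8 = 331.083 kPa
yᵢ = zᵢPᵢˢᵃᵗ/P ⇒ y_3 = 0.435·292.8/331.083 = 0.385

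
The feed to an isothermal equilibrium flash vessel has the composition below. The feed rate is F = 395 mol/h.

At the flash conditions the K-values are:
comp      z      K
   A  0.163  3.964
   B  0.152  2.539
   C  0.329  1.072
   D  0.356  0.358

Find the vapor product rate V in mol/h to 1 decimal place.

V = 205.3 mol/h

Newton iteration, β⁰ = 0.37:
  β = 0.370: g = 0.1028, g' = -0.726 → β = 0.512
  β = 0.512: g = 0.0054, g' = -0.666 → β = 0.520
Converged at β = 0.520.
Then V = β·F = 0.5197·395 = 205.3 mol/h and L = F − V = 189.7 mol/h.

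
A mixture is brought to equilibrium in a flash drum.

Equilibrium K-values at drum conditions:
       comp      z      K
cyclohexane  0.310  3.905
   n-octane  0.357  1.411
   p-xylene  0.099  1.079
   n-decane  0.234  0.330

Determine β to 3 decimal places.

Material balance + equilibrium reduce to Σ zᵢ(Kᵢ−1)/(1+β(Kᵢ−1)) = 0.
g(0) = ΣzᵢKᵢ − 1 = 0.898 and g(1) = 1 − Σzᵢ/Kᵢ = -0.133, so a root lies in (0, 1).
Iterate (Newton) starting at β = 0.5:
  β = 0.500: g = 0.2607, g' = -0.715 → β = 0.865
  β = 0.865: g = -0.0008, g' = -0.839 → β = 0.864
Converged at β = 0.864.

β = 0.864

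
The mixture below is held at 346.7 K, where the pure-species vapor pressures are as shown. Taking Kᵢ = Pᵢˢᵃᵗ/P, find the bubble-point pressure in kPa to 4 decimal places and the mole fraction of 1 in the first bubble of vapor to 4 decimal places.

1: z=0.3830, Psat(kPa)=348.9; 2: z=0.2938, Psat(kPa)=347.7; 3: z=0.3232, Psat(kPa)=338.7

At the bubble point ψ → 0, so ΣzᵢKᵢ = 1 with Kᵢ = Pᵢˢᵃᵗ/P ⇒ P = ΣzᵢPᵢˢᵃᵗ.
P = 0.3830·348.9 + 0.2938·347.7 + 0.3232·338.7 = 345.2508 kPa
yᵢ = zᵢPᵢˢᵃᵗ/P ⇒ y_1 = 0.3830·348.9/345.2508 = 0.3870

Pbub = 345.2508 kPa, y_1 = 0.3870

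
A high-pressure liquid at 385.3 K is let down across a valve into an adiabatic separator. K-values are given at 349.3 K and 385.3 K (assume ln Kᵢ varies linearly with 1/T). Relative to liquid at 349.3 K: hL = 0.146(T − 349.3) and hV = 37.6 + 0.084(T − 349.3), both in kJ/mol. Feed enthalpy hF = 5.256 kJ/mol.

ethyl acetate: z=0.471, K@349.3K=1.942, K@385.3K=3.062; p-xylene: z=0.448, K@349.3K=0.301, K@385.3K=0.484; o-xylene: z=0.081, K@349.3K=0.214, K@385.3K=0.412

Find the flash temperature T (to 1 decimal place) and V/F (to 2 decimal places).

T = 351.0 K, V/F = 0.13

Adiabatic flash: solve Rachford–Rice at each trial T, then check hF = ψ·hV(T) + (1−ψ)·hL(T).
  T = 349.3 K: K = (1.942, 0.301, 0.214), RR gives ψ = 0.100, H_out = 3.743 kJ/mol
  T = 385.3 K: K = (3.062, 0.484, 0.412), RR gives ψ = 0.636, H_out = 27.750 kJ/mol
  T = 367.3 K: K = (2.466, 0.386, 0.302), RR gives ψ = 0.390, H_out = 16.857 kJ/mol
  T = 358.3 K: K = (2.195, 0.342, 0.255), RR gives ψ = 0.259, H_out = 10.893 kJ/mol
  T = 353.8 K: K = (2.066, 0.321, 0.234), RR gives ψ = 0.184, H_out = 7.525 kJ/mol
  T = 351.6 K: K = (2.005, 0.311, 0.224), RR gives ψ = 0.144, H_out = 5.738 kJ/mol
Linear interpolation between T = 349.3 (H_out = 3.743) and T = 351.6 (H_out = 5.738) on hF = 5.256 gives T ≈ 351.0 K, at which ψ = 0.13.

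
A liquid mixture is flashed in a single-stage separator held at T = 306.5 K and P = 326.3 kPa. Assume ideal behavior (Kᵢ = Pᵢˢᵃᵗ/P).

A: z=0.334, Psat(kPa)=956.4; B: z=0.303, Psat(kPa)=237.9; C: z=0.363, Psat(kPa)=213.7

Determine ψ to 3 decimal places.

ψ = 0.724

Raoult's law: Kᵢ = Pᵢˢᵃᵗ/P = Pᵢˢᵃᵗ/326.3.
  K_A = 956.4/326.3 = 2.93105, K_B = 237.9/326.3 = 0.72908, K_C = 213.7/326.3 = 0.65492
Material balance + equilibrium reduce to Σ zᵢ(Kᵢ−1)/(1+ψ(Kᵢ−1)) = 0.
Feasibility: ΣzᵢKᵢ = 1.438, Σzᵢ/Kᵢ = 1.084 — both > 1, two phases present.
Newton iteration, ψ⁰ = 0.5:
  ψ = 0.500: g = 0.0818, g' = -0.415 → ψ = 0.697
  ψ = 0.697: g = 0.0088, g' = -0.335 → ψ = 0.723
  ψ = 0.723: g = 0.0001, g' = -0.328 → ψ = 0.724
Converged at ψ = 0.724.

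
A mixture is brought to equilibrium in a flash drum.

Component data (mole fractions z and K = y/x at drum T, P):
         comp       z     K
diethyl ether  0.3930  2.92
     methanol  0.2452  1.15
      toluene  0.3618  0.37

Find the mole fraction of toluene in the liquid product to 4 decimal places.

Rachford–Rice: g(ψ) = Σ zᵢ(Kᵢ−1)/(1+ψ(Kᵢ−1)) = 0.
g(0) = ΣzᵢKᵢ − 1 = 0.5634 and g(1) = 1 − Σzᵢ/Kᵢ = -0.3256, so a root lies in (0, 1).
Newton iteration, ψ⁰ = 0.5:
  ψ = 0.5000: g = 0.08644, g' = -0.6879 → ψ = 0.6257
  ψ = 0.6257: g = 0.00018, g' = -0.6948 → ψ = 0.6259
Converged at ψ = 0.6259.
Compositions from xᵢ = zᵢ/(1+ψ(Kᵢ−1)), yᵢ = Kᵢxᵢ:
  diethyl ether: x = 0.1785, y = 0.5212
  methanol: x = 0.2242, y = 0.2578
  toluene: x = 0.5974, y = 0.2210

x_toluene = 0.5974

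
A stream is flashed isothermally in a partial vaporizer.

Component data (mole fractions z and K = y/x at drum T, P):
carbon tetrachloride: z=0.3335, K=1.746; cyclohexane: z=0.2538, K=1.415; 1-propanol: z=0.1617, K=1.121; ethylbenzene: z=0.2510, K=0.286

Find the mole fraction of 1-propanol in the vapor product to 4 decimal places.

Iterate (Newton) starting at β = 0.5:
  β = 0.5000: g = 0.00816, g' = -0.4400 → β = 0.5186
  β = 0.5186: g = -0.00010, g' = -0.4508 → β = 0.5183
Converged at β = 0.5183.
Compositions from xᵢ = zᵢ/(1+β(Kᵢ−1)), yᵢ = Kᵢxᵢ:
  carbon tetrachloride: x = 0.2405, y = 0.4199
  cyclohexane: x = 0.2089, y = 0.2956
  1-propanol: x = 0.1522, y = 0.1706
  ethylbenzene: x = 0.3985, y = 0.1140

y_1-propanol = 0.1706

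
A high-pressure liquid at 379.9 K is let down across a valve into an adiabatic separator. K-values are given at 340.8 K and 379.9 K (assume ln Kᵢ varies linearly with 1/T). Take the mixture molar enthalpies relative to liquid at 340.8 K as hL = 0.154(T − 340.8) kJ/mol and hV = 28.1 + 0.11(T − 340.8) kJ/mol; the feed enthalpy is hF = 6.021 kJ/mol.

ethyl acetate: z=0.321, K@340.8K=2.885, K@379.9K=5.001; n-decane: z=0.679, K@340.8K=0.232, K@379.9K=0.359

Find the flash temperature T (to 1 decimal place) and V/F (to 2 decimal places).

Adiabatic flash: solve Rachford–Rice at each trial T, then check hF = ψ·hV(T) + (1−ψ)·hL(T).
  T = 340.8 K: K = (2.885, 0.232), RR gives ψ = 0.058, H_out = 1.623 kJ/mol
  T = 379.9 K: K = (5.001, 0.359), RR gives ψ = 0.331, H_out = 14.755 kJ/mol
  T = 360.4 K: K = (3.858, 0.292), RR gives ψ = 0.216, H_out = 8.901 kJ/mol
  T = 350.6 K: K = (3.350, 0.261), RR gives ψ = 0.146, H_out = 5.536 kJ/mol
  T = 355.5 K: K = (3.599, 0.276), RR gives ψ = 0.182, H_out = 7.270 kJ/mol
  T = 353.1 K: K = (3.475, 0.269), RR gives ψ = 0.165, H_out = 6.436 kJ/mol
  T = 351.9 K: K = (3.415, 0.265), RR gives ψ = 0.156, H_out = 6.008 kJ/mol
Linear interpolation between T = 351.9 (H_out = 6.008) and T = 353.1 (H_out = 6.436) on hF = 6.021 gives T ≈ 351.9 K, at which ψ = 0.16.

T = 351.9 K, V/F = 0.16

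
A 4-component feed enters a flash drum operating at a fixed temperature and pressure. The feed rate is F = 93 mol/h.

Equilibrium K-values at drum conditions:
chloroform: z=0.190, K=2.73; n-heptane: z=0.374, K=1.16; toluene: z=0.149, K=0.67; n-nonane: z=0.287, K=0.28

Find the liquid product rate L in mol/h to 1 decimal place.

L = 73.0 mol/h

Iterate (Newton) starting at ψ = 0.42:
  ψ = 0.420: g = -0.1069, g' = -0.527 → ψ = 0.217
  ψ = 0.217: g = -0.0011, g' = -0.537 → ψ = 0.215
Converged at ψ = 0.215.
Then V = ψ·F = 0.2150·93 = 20.0 mol/h and L = F − V = 73.0 mol/h.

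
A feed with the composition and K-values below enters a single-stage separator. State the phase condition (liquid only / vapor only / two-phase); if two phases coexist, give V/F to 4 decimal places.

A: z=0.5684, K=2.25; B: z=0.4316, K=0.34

ΣzᵢKᵢ = 1.4256; Σzᵢ/Kᵢ = 1.5220.
Both exceed 1, so a two-phase solution exists.
Rachford–Rice: g(ψ) = Σ zᵢ(Kᵢ−1)/(1+ψ(Kᵢ−1)) = 0.
Newton–Raphson from ψ = 0.64:
  ψ = 0.6400: g = -0.09845, g' = -0.8376 → ψ = 0.5225
  ψ = 0.5225: g = -0.00498, g' = -0.7630 → ψ = 0.5159
Converged at ψ = 0.5159.

two-phase, V/F = 0.5159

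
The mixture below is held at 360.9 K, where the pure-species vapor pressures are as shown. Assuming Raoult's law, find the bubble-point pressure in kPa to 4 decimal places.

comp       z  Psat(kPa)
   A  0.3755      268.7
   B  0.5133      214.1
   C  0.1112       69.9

At the bubble point ψ → 0, so ΣzᵢKᵢ = 1 with Kᵢ = Pᵢˢᵃᵗ/P ⇒ P = ΣzᵢPᵢˢᵃᵗ.
P = 0.3755·268.7 + 0.5133·214.1 + 0.1112·69.9 = 218.5673 kPa

Pbub = 218.5673 kPa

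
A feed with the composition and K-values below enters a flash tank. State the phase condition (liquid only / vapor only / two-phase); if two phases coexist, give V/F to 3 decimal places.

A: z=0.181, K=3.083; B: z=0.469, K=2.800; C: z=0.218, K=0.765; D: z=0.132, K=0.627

vapor only

ΣzᵢKᵢ = 2.121; Σzᵢ/Kᵢ = 0.722.
Since Σzᵢ/Kᵢ < 1 the mixture is above its dew point — single vapor phase.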